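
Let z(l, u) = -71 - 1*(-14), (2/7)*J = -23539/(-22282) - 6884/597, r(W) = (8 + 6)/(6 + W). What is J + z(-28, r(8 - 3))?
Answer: -2491823891/26604708 ≈ -93.661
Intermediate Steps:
r(W) = 14/(6 + W)
J = -975355535/26604708 (J = 7*(-23539/(-22282) - 6884/597)/2 = 7*(-23539*(-1/22282) - 6884*1/597)/2 = 7*(23539/22282 - 6884/597)/2 = (7/2)*(-139336505/13302354) = -975355535/26604708 ≈ -36.661)
z(l, u) = -57 (z(l, u) = -71 + 14 = -57)
J + z(-28, r(8 - 3)) = -975355535/26604708 - 57 = -2491823891/26604708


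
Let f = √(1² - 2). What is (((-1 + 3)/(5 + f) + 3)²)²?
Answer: (44 - I)⁴/28561 ≈ 130.82 - 11.924*I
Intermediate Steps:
f = I (f = √(1 - 2) = √(-1) = I ≈ 1.0*I)
(((-1 + 3)/(5 + f) + 3)²)² = (((-1 + 3)/(5 + I) + 3)²)² = ((2*((5 - I)/26) + 3)²)² = (((5 - I)/13 + 3)²)² = ((3 + (5 - I)/13)²)² = (3 + (5 - I)/13)⁴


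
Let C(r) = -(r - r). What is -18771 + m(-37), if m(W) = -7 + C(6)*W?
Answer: -18778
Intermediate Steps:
C(r) = 0 (C(r) = -1*0 = 0)
m(W) = -7 (m(W) = -7 + 0*W = -7 + 0 = -7)
-18771 + m(-37) = -18771 - 7 = -18778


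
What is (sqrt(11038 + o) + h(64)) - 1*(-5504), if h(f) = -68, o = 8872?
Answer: 5436 + sqrt(19910) ≈ 5577.1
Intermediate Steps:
(sqrt(11038 + o) + h(64)) - 1*(-5504) = (sqrt(11038 + 8872) - 68) - 1*(-5504) = (sqrt(19910) - 68) + 5504 = (-68 + sqrt(19910)) + 5504 = 5436 + sqrt(19910)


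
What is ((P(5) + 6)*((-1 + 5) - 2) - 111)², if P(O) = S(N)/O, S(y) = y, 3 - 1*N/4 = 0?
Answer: 221841/25 ≈ 8873.6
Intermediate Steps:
N = 12 (N = 12 - 4*0 = 12 + 0 = 12)
P(O) = 12/O
((P(5) + 6)*((-1 + 5) - 2) - 111)² = ((12/5 + 6)*((-1 + 5) - 2) - 111)² = ((12*(⅕) + 6)*(4 - 2) - 111)² = ((12/5 + 6)*2 - 111)² = ((42/5)*2 - 111)² = (84/5 - 111)² = (-471/5)² = 221841/25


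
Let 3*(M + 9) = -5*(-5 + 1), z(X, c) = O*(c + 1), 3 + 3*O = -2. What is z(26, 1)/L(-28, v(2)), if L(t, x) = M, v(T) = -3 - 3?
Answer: 10/7 ≈ 1.4286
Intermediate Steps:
O = -5/3 (O = -1 + (⅓)*(-2) = -1 - ⅔ = -5/3 ≈ -1.6667)
z(X, c) = -5/3 - 5*c/3 (z(X, c) = -5*(c + 1)/3 = -5*(1 + c)/3 = -5/3 - 5*c/3)
M = -7/3 (M = -9 + (-5*(-5 + 1))/3 = -9 + (-5*(-4))/3 = -9 + (⅓)*20 = -9 + 20/3 = -7/3 ≈ -2.3333)
v(T) = -6
L(t, x) = -7/3
z(26, 1)/L(-28, v(2)) = (-5/3 - 5/3*1)/(-7/3) = (-5/3 - 5/3)*(-3/7) = -10/3*(-3/7) = 10/7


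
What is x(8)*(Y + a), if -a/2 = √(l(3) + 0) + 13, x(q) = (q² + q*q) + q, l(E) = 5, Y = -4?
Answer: -4080 - 272*√5 ≈ -4688.2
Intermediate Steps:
x(q) = q + 2*q² (x(q) = (q² + q²) + q = 2*q² + q = q + 2*q²)
a = -26 - 2*√5 (a = -2*(√(5 + 0) + 13) = -2*(√5 + 13) = -2*(13 + √5) = -26 - 2*√5 ≈ -30.472)
x(8)*(Y + a) = (8*(1 + 2*8))*(-4 + (-26 - 2*√5)) = (8*(1 + 16))*(-30 - 2*√5) = (8*17)*(-30 - 2*√5) = 136*(-30 - 2*√5) = -4080 - 272*√5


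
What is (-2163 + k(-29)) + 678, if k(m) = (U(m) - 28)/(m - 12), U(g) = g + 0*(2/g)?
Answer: -60828/41 ≈ -1483.6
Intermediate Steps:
U(g) = g (U(g) = g + 0 = g)
k(m) = (-28 + m)/(-12 + m) (k(m) = (m - 28)/(m - 12) = (-28 + m)/(-12 + m))
(-2163 + k(-29)) + 678 = (-2163 + (-28 - 29)/(-12 - 29)) + 678 = (-2163 - 57/(-41)) + 678 = (-2163 - 1/41*(-57)) + 678 = (-2163 + 57/41) + 678 = -88626/41 + 678 = -60828/41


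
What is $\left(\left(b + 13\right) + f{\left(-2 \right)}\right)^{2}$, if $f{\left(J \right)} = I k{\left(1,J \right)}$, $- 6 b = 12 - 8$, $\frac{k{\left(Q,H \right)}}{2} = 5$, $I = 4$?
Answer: $\frac{24649}{9} \approx 2738.8$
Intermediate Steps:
$k{\left(Q,H \right)} = 10$ ($k{\left(Q,H \right)} = 2 \cdot 5 = 10$)
$b = - \frac{2}{3}$ ($b = - \frac{12 - 8}{6} = \left(- \frac{1}{6}\right) 4 = - \frac{2}{3} \approx -0.66667$)
$f{\left(J \right)} = 40$ ($f{\left(J \right)} = 4 \cdot 10 = 40$)
$\left(\left(b + 13\right) + f{\left(-2 \right)}\right)^{2} = \left(\left(- \frac{2}{3} + 13\right) + 40\right)^{2} = \left(\frac{37}{3} + 40\right)^{2} = \left(\frac{157}{3}\right)^{2} = \frac{24649}{9}$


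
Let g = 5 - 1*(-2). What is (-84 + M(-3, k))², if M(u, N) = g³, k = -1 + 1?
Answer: 67081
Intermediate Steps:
g = 7 (g = 5 + 2 = 7)
k = 0
M(u, N) = 343 (M(u, N) = 7³ = 343)
(-84 + M(-3, k))² = (-84 + 343)² = 259² = 67081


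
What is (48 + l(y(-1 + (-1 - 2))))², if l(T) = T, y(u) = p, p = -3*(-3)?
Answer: 3249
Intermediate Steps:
p = 9
y(u) = 9
(48 + l(y(-1 + (-1 - 2))))² = (48 + 9)² = 57² = 3249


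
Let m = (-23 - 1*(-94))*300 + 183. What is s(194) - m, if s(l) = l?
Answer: -21289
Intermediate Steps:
m = 21483 (m = (-23 + 94)*300 + 183 = 71*300 + 183 = 21300 + 183 = 21483)
s(194) - m = 194 - 1*21483 = 194 - 21483 = -21289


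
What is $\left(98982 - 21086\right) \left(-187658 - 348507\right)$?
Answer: $-41765108840$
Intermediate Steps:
$\left(98982 - 21086\right) \left(-187658 - 348507\right) = 77896 \left(-536165\right) = -41765108840$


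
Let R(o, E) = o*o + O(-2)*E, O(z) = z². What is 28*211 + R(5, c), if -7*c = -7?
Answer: 5937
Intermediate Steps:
c = 1 (c = -⅐*(-7) = 1)
R(o, E) = o² + 4*E (R(o, E) = o*o + (-2)²*E = o² + 4*E)
28*211 + R(5, c) = 28*211 + (5² + 4*1) = 5908 + (25 + 4) = 5908 + 29 = 5937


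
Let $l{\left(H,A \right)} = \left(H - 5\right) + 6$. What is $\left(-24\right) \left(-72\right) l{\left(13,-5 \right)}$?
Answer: $24192$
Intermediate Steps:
$l{\left(H,A \right)} = 1 + H$ ($l{\left(H,A \right)} = \left(-5 + H\right) + 6 = 1 + H$)
$\left(-24\right) \left(-72\right) l{\left(13,-5 \right)} = \left(-24\right) \left(-72\right) \left(1 + 13\right) = 1728 \cdot 14 = 24192$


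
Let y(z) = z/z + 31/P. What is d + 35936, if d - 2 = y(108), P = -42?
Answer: 1509407/42 ≈ 35938.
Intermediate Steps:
y(z) = 11/42 (y(z) = z/z + 31/(-42) = 1 + 31*(-1/42) = 1 - 31/42 = 11/42)
d = 95/42 (d = 2 + 11/42 = 95/42 ≈ 2.2619)
d + 35936 = 95/42 + 35936 = 1509407/42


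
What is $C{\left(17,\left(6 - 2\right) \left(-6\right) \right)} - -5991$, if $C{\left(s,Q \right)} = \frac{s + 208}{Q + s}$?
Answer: $\frac{41712}{7} \approx 5958.9$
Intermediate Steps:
$C{\left(s,Q \right)} = \frac{208 + s}{Q + s}$
$C{\left(17,\left(6 - 2\right) \left(-6\right) \right)} - -5991 = \frac{208 + 17}{\left(6 - 2\right) \left(-6\right) + 17} - -5991 = \frac{1}{4 \left(-6\right) + 17} \cdot 225 + 5991 = \frac{1}{-24 + 17} \cdot 225 + 5991 = \frac{1}{-7} \cdot 225 + 5991 = \left(- \frac{1}{7}\right) 225 + 5991 = - \frac{225}{7} + 5991 = \frac{41712}{7}$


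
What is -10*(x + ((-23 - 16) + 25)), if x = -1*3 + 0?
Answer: 170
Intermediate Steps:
x = -3 (x = -3 + 0 = -3)
-10*(x + ((-23 - 16) + 25)) = -10*(-3 + ((-23 - 16) + 25)) = -10*(-3 + (-39 + 25)) = -10*(-3 - 14) = -10*(-17) = 170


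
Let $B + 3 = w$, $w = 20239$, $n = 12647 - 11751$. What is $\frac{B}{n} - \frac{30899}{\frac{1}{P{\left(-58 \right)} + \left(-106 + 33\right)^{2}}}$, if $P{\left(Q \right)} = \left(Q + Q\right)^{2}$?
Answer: $- \frac{130018043101}{224} \approx -5.8044 \cdot 10^{8}$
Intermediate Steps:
$n = 896$
$B = 20236$ ($B = -3 + 20239 = 20236$)
$P{\left(Q \right)} = 4 Q^{2}$ ($P{\left(Q \right)} = \left(2 Q\right)^{2} = 4 Q^{2}$)
$\frac{B}{n} - \frac{30899}{\frac{1}{P{\left(-58 \right)} + \left(-106 + 33\right)^{2}}} = \frac{20236}{896} - \frac{30899}{\frac{1}{4 \left(-58\right)^{2} + \left(-106 + 33\right)^{2}}} = 20236 \cdot \frac{1}{896} - \frac{30899}{\frac{1}{4 \cdot 3364 + \left(-73\right)^{2}}} = \frac{5059}{224} - \frac{30899}{\frac{1}{13456 + 5329}} = \frac{5059}{224} - \frac{30899}{\frac{1}{18785}} = \frac{5059}{224} - 30899 \frac{1}{\frac{1}{18785}} = \frac{5059}{224} - 580437715 = - \frac{130018043101}{224}$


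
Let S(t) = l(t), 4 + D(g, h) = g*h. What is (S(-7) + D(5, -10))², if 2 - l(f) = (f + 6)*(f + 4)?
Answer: 3025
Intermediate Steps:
l(f) = 2 - (4 + f)*(6 + f) (l(f) = 2 - (f + 6)*(f + 4) = 2 - (6 + f)*(4 + f) = 2 - (4 + f)*(6 + f))
D(g, h) = -4 + g*h
S(t) = -22 - t² - 10*t
(S(-7) + D(5, -10))² = ((-22 - 1*(-7)² - 10*(-7)) + (-4 + 5*(-10)))² = ((-22 - 1*49 + 70) + (-4 - 50))² = ((-22 - 49 + 70) - 54)² = (-1 - 54)² = (-55)² = 3025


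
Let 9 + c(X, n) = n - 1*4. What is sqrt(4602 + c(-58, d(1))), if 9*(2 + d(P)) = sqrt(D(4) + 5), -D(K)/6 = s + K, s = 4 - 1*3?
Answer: sqrt(41283 + 5*I)/3 ≈ 67.727 + 0.0041014*I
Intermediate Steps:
s = 1 (s = 4 - 3 = 1)
D(K) = -6 - 6*K (D(K) = -6*(1 + K) = -6 - 6*K)
d(P) = -2 + 5*I/9 (d(P) = -2 + sqrt((-6 - 6*4) + 5)/9 = -2 + sqrt((-6 - 24) + 5)/9 = -2 + sqrt(-30 + 5)/9 = -2 + sqrt(-25)/9 = -2 + (5*I)/9 = -2 + 5*I/9)
c(X, n) = -13 + n (c(X, n) = -9 + (n - 1*4) = -9 + (n - 4) = -9 + (-4 + n) = -13 + n)
sqrt(4602 + c(-58, d(1))) = sqrt(4602 + (-13 + (-2 + 5*I/9))) = sqrt(4602 + (-15 + 5*I/9)) = sqrt(4587 + 5*I/9)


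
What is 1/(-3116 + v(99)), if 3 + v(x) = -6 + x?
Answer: -1/3026 ≈ -0.00033047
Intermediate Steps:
v(x) = -9 + x (v(x) = -3 + (-6 + x) = -9 + x)
1/(-3116 + v(99)) = 1/(-3116 + (-9 + 99)) = 1/(-3116 + 90) = 1/(-3026) = -1/3026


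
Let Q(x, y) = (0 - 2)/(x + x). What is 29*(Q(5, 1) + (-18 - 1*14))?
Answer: -4669/5 ≈ -933.80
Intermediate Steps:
Q(x, y) = -1/x (Q(x, y) = -2*1/(2*x) = -1/x)
29*(Q(5, 1) + (-18 - 1*14)) = 29*(-1/5 + (-18 - 1*14)) = 29*(-1*1/5 + (-18 - 14)) = 29*(-1/5 - 32) = 29*(-161/5) = -4669/5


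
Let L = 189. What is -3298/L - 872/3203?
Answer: -10728302/605367 ≈ -17.722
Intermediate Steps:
-3298/L - 872/3203 = -3298/189 - 872/3203 = -10728302/605367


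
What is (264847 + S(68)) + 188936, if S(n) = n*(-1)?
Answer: 453715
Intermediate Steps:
S(n) = -n
(264847 + S(68)) + 188936 = (264847 - 1*68) + 188936 = (264847 - 68) + 188936 = 264779 + 188936 = 453715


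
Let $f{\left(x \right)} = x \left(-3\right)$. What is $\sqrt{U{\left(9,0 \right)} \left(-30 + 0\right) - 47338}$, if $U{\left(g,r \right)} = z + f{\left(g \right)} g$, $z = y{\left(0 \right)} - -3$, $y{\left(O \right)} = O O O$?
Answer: $i \sqrt{40138} \approx 200.34 i$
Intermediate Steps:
$y{\left(O \right)} = O^{3}$ ($y{\left(O \right)} = O^{2} O = O^{3}$)
$z = 3$ ($z = 0^{3} - -3 = 0 + 3 = 3$)
$f{\left(x \right)} = - 3 x$
$U{\left(g,r \right)} = 3 - 3 g^{2}$ ($U{\left(g,r \right)} = 3 + - 3 g g = 3 - 3 g^{2}$)
$\sqrt{U{\left(9,0 \right)} \left(-30 + 0\right) - 47338} = \sqrt{\left(3 - 3 \cdot 9^{2}\right) \left(-30 + 0\right) - 47338} = \sqrt{\left(3 - 243\right) \left(-30\right) - 47338} = \sqrt{\left(-240\right) \left(-30\right) - 47338} = \sqrt{7200 - 47338} = \sqrt{-40138} = i \sqrt{40138}$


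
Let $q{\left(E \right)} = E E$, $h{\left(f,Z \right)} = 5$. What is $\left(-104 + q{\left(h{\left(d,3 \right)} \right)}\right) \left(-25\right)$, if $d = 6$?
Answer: $1975$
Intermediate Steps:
$q{\left(E \right)} = E^{2}$
$\left(-104 + q{\left(h{\left(d,3 \right)} \right)}\right) \left(-25\right) = \left(-104 + 5^{2}\right) \left(-25\right) = \left(-104 + 25\right) \left(-25\right) = \left(-79\right) \left(-25\right) = 1975$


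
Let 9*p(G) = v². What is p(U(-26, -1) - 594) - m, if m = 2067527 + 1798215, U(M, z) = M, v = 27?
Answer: -3865661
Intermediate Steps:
p(G) = 81 (p(G) = (⅑)*27² = (⅑)*729 = 81)
m = 3865742
p(U(-26, -1) - 594) - m = 81 - 1*3865742 = 81 - 3865742 = -3865661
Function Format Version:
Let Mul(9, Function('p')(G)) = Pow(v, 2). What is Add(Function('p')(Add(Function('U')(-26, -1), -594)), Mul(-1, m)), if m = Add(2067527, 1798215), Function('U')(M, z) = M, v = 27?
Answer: -3865661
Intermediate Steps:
Function('p')(G) = 81 (Function('p')(G) = Mul(Rational(1, 9), Pow(27, 2)) = Mul(Rational(1, 9), 729) = 81)
m = 3865742
Add(Function('p')(Add(Function('U')(-26, -1), -594)), Mul(-1, m)) = Add(81, Mul(-1, 3865742)) = Add(81, -3865742) = -3865661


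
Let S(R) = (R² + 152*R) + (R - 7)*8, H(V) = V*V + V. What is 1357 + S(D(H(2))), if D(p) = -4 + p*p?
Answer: 7445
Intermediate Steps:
H(V) = V + V² (H(V) = V² + V = V + V²)
D(p) = -4 + p²
S(R) = -56 + R² + 160*R (S(R) = (R² + 152*R) + (-7 + R)*8 = (R² + 152*R) + (-56 + 8*R) = -56 + R² + 160*R)
1357 + S(D(H(2))) = 1357 + (-56 + (-4 + (2*(1 + 2))²)² + 160*(-4 + (2*(1 + 2))²)) = 1357 + (-56 + (-4 + (2*3)²)² + 160*(-4 + (2*3)²)) = 1357 + (-56 + (-4 + 6²)² + 160*(-4 + 6²)) = 1357 + (-56 + (-4 + 36)² + 160*(-4 + 36)) = 1357 + (-56 + 32² + 160*32) = 1357 + (-56 + 1024 + 5120) = 1357 + 6088 = 7445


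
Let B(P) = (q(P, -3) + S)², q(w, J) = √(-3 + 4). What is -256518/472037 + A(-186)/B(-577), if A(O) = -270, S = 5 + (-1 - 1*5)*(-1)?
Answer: -9132699/3776296 ≈ -2.4184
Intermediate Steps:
q(w, J) = 1 (q(w, J) = √1 = 1)
S = 11 (S = 5 + (-1 - 5)*(-1) = 5 - 6*(-1) = 5 + 6 = 11)
B(P) = 144 (B(P) = (1 + 11)² = 12² = 144)
-256518/472037 + A(-186)/B(-577) = -256518/472037 - 270/144 = -256518*1/472037 - 270*1/144 = -256518/472037 - 15/8 = -9132699/3776296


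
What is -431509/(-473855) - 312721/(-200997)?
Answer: 234916423928/95243433435 ≈ 2.4665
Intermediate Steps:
-431509/(-473855) - 312721/(-200997) = -431509*(-1/473855) - 312721*(-1/200997) = 431509/473855 + 312721/200997 = 234916423928/95243433435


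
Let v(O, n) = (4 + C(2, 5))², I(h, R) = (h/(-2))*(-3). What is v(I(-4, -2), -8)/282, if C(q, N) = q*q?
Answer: 32/141 ≈ 0.22695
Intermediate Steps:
C(q, N) = q²
I(h, R) = 3*h/2 (I(h, R) = (h*(-½))*(-3) = -h/2*(-3) = 3*h/2)
v(O, n) = 64 (v(O, n) = (4 + 2²)² = (4 + 4)² = 8² = 64)
v(I(-4, -2), -8)/282 = 64/282 = 64*(1/282) = 32/141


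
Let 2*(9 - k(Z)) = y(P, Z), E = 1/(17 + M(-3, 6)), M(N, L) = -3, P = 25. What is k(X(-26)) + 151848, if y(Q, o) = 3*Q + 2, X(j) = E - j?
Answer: 303637/2 ≈ 1.5182e+5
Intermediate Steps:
E = 1/14 (E = 1/(17 - 3) = 1/14 ≈ 0.071429)
X(j) = 1/14 - j
y(Q, o) = 2 + 3*Q
k(Z) = -59/2 (k(Z) = 9 - (2 + 3*25)/2 = 9 - (2 + 75)/2 = 9 - ½*77 = 9 - 77/2 = -59/2)
k(X(-26)) + 151848 = -59/2 + 151848 = 303637/2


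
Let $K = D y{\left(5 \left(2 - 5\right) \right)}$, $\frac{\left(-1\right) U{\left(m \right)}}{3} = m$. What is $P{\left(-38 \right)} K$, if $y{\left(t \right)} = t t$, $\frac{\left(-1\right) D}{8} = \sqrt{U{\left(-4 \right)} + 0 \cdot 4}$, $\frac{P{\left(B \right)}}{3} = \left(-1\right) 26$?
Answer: $280800 \sqrt{3} \approx 4.8636 \cdot 10^{5}$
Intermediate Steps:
$U{\left(m \right)} = - 3 m$
$P{\left(B \right)} = -78$ ($P{\left(B \right)} = 3 \left(\left(-1\right) 26\right) = 3 \left(-26\right) = -78$)
$D = - 16 \sqrt{3}$ ($D = - 8 \sqrt{\left(-3\right) \left(-4\right) + 0 \cdot 4} = - 8 \sqrt{12 + 0} = - 8 \sqrt{12} = - 8 \cdot 2 \sqrt{3} = - 16 \sqrt{3} \approx -27.713$)
$y{\left(t \right)} = t^{2}$
$K = - 3600 \sqrt{3}$ ($K = - 16 \sqrt{3} \left(5 \left(2 - 5\right)\right)^{2} = - 16 \sqrt{3} \left(5 \left(-3\right)\right)^{2} = - 16 \sqrt{3} \left(-15\right)^{2} = - 16 \sqrt{3} \cdot 225 = - 3600 \sqrt{3} \approx -6235.4$)
$P{\left(-38 \right)} K = - 78 \left(- 3600 \sqrt{3}\right) = 280800 \sqrt{3}$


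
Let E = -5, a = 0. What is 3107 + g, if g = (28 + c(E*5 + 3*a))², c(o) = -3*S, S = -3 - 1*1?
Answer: 4707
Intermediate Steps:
S = -4 (S = -3 - 1 = -4)
c(o) = 12 (c(o) = -3*(-4) = 12)
g = 1600 (g = (28 + 12)² = 40² = 1600)
3107 + g = 3107 + 1600 = 4707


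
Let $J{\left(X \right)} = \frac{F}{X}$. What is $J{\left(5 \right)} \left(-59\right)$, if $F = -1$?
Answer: $\frac{59}{5} \approx 11.8$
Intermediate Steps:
$J{\left(X \right)} = - \frac{1}{X}$
$J{\left(5 \right)} \left(-59\right) = - \frac{1}{5} \left(-59\right) = \left(-1\right) \frac{1}{5} \left(-59\right) = \left(- \frac{1}{5}\right) \left(-59\right) = \frac{59}{5}$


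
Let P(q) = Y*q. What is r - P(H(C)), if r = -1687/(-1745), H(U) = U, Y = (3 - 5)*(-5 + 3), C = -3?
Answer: 22627/1745 ≈ 12.967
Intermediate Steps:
Y = 4 (Y = -2*(-2) = 4)
r = 1687/1745 (r = -1687*(-1/1745) = 1687/1745 ≈ 0.96676)
P(q) = 4*q
r - P(H(C)) = 1687/1745 - 4*(-3) = 1687/1745 - 1*(-12) = 1687/1745 + 12 = 22627/1745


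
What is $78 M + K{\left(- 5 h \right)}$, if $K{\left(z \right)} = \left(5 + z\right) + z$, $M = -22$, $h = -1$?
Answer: $-1701$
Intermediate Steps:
$K{\left(z \right)} = 5 + 2 z$
$78 M + K{\left(- 5 h \right)} = 78 \left(-22\right) + \left(5 + 2 \left(\left(-5\right) \left(-1\right)\right)\right) = -1716 + \left(5 + 2 \cdot 5\right) = -1716 + \left(5 + 10\right) = -1716 + 15 = -1701$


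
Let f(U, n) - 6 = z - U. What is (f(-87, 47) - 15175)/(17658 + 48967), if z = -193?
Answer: -47/205 ≈ -0.22927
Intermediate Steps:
f(U, n) = -187 - U (f(U, n) = 6 + (-193 - U) = -187 - U)
(f(-87, 47) - 15175)/(17658 + 48967) = ((-187 - 1*(-87)) - 15175)/(17658 + 48967) = ((-187 + 87) - 15175)/66625 = (-100 - 15175)*(1/66625) = -15275*1/66625 = -47/205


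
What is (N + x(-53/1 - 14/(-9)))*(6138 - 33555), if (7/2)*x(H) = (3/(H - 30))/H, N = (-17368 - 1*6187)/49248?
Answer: 26904529077647/2052564192 ≈ 13108.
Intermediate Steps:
N = -23555/49248 (N = (-17368 - 6187)*(1/49248) = -23555*1/49248 = -23555/49248 ≈ -0.47829)
x(H) = 6/(7*H*(-30 + H)) (x(H) = 2*((3/(H - 30))/H)/7 = 2*((3/(-30 + H))/H)/7 = 2*(3/(H*(-30 + H)))/7 = 6/(7*H*(-30 + H)))
(N + x(-53/1 - 14/(-9)))*(6138 - 33555) = (-23555/49248 + 6/(7*(-53/1 - 14/(-9))*(-30 + (-53/1 - 14/(-9)))))*(6138 - 33555) = (-23555/49248 + 6/(7*(-53*1 - 14*(-⅑))*(-30 + (-53*1 - 14*(-⅑)))))*(-27417) = (-23555/49248 + 6/(7*(-53 + 14/9)*(-30 + (-53 + 14/9))))*(-27417) = (-23555/49248 + 6/(7*(-463/9)*(-30 - 463/9)))*(-27417) = (-23555/49248 + (6/7)*(-9/463)/(-733/9))*(-27417) = (-23555/49248 + (6/7)*(-9/463)*(-9/733))*(-27417) = (-23555/49248 + 486/2375653)*(-27417) = -55934571887/116996158944*(-27417) = 26904529077647/2052564192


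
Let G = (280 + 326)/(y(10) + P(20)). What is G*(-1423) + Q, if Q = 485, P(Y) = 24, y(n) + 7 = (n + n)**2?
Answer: -220031/139 ≈ -1583.0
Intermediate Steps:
y(n) = -7 + 4*n**2 (y(n) = -7 + (n + n)**2 = -7 + (2*n)**2 = -7 + 4*n**2)
G = 202/139 (G = (280 + 326)/((-7 + 4*10**2) + 24) = 606/((-7 + 4*100) + 24) = 606/((-7 + 400) + 24) = 606/(393 + 24) = 606/417 = 606*(1/417) = 202/139 ≈ 1.4532)
G*(-1423) + Q = (202/139)*(-1423) + 485 = -287446/139 + 485 = -220031/139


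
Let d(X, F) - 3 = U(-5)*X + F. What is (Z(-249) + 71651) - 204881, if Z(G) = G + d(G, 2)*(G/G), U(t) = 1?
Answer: -133723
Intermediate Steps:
d(X, F) = 3 + F + X (d(X, F) = 3 + (1*X + F) = 3 + (X + F) = 3 + (F + X) = 3 + F + X)
Z(G) = 5 + 2*G (Z(G) = G + (3 + 2 + G)*(G/G) = G + (5 + G)*1 = G + (5 + G) = 5 + 2*G)
(Z(-249) + 71651) - 204881 = ((5 + 2*(-249)) + 71651) - 204881 = ((5 - 498) + 71651) - 204881 = (-493 + 71651) - 204881 = 71158 - 204881 = -133723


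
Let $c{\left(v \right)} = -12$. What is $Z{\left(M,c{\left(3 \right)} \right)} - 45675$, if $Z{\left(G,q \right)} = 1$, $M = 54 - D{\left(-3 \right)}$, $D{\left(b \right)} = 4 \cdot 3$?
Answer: $-45674$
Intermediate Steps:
$D{\left(b \right)} = 12$
$M = 42$ ($M = 54 - 12 = 42$)
$Z{\left(M,c{\left(3 \right)} \right)} - 45675 = 1 - 45675 = -45674$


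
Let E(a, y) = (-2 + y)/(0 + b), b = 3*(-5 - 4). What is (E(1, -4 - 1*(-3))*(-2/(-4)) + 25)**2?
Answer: 203401/324 ≈ 627.78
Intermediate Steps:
b = -27 (b = 3*(-9) = -27)
E(a, y) = 2/27 - y/27 (E(a, y) = (-2 + y)/(0 - 27) = (-2 + y)/(-27) = (-2 + y)*(-1/27) = 2/27 - y/27)
(E(1, -4 - 1*(-3))*(-2/(-4)) + 25)**2 = ((2/27 - (-4 - 1*(-3))/27)*(-2/(-4)) + 25)**2 = ((2/27 - (-4 + 3)/27)*(-2*(-1)/4) + 25)**2 = ((2/27 - 1/27*(-1))*(-1*(-1/2)) + 25)**2 = ((2/27 + 1/27)*(1/2) + 25)**2 = ((1/9)*(1/2) + 25)**2 = (1/18 + 25)**2 = (451/18)**2 = 203401/324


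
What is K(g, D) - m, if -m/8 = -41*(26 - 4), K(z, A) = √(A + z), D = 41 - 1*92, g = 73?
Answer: -7216 + √22 ≈ -7211.3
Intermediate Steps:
D = -51 (D = 41 - 92 = -51)
m = 7216 (m = -(-328)*(26 - 4) = -(-328)*22 = -8*(-902) = 7216)
K(g, D) - m = √(-51 + 73) - 1*7216 = √22 - 7216 = -7216 + √22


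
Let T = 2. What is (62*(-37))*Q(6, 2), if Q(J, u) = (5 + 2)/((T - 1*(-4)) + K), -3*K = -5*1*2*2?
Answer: -24087/19 ≈ -1267.7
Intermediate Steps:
K = 20/3 (K = -(-5)*(1*2)*2/3 = -(-5)*2*2/3 = -(-5)*4/3 = -⅓*(-20) = 20/3 ≈ 6.6667)
Q(J, u) = 21/38 (Q(J, u) = (5 + 2)/((2 - 1*(-4)) + 20/3) = 7/((2 + 4) + 20/3) = 7/(6 + 20/3) = 7/(38/3) = 7*(3/38) = 21/38)
(62*(-37))*Q(6, 2) = (62*(-37))*(21/38) = -2294*21/38 = -24087/19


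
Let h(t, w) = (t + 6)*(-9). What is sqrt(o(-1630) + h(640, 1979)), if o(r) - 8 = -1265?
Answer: I*sqrt(7071) ≈ 84.089*I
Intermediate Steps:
h(t, w) = -54 - 9*t (h(t, w) = (6 + t)*(-9) = -54 - 9*t)
o(r) = -1257 (o(r) = 8 - 1265 = -1257)
sqrt(o(-1630) + h(640, 1979)) = sqrt(-1257 + (-54 - 9*640)) = sqrt(-1257 + (-54 - 5760)) = sqrt(-1257 - 5814) = sqrt(-7071) = I*sqrt(7071)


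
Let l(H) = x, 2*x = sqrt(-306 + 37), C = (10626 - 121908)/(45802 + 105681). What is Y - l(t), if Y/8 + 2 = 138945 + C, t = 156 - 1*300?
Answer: 168379129496/151483 - I*sqrt(269)/2 ≈ 1.1115e+6 - 8.2006*I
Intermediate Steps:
C = -111282/151483 ≈ -0.73462
t = -144 (t = 156 - 300 = -144)
x = I*sqrt(269)/2 (x = sqrt(-306 + 37)/2 = sqrt(-269)/2 = (I*sqrt(269))/2 = I*sqrt(269)/2 ≈ 8.2006*I)
l(H) = I*sqrt(269)/2
Y = 168379129496/151483 (Y = -16 + 8*(138945 - 111282/151483) = -16 + 8*(21047694153/151483) = -16 + 168381553224/151483 = 168379129496/151483 ≈ 1.1115e+6)
Y - l(t) = 168379129496/151483 - I*sqrt(269)/2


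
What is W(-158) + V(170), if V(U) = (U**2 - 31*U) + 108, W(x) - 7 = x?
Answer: 23587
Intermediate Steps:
W(x) = 7 + x
V(U) = 108 + U**2 - 31*U
W(-158) + V(170) = (7 - 158) + (108 + 170**2 - 31*170) = -151 + (108 + 28900 - 5270) = -151 + 23738 = 23587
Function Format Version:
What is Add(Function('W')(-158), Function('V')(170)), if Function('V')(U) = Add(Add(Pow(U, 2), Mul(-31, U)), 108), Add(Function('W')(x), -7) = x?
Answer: 23587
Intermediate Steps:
Function('W')(x) = Add(7, x)
Function('V')(U) = Add(108, Pow(U, 2), Mul(-31, U))
Add(Function('W')(-158), Function('V')(170)) = Add(Add(7, -158), Add(108, Pow(170, 2), Mul(-31, 170))) = Add(-151, Add(108, 28900, -5270)) = Add(-151, 23738) = 23587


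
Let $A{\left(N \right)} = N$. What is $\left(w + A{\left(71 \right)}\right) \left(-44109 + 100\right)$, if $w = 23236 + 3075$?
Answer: $-1161045438$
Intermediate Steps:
$w = 26311$
$\left(w + A{\left(71 \right)}\right) \left(-44109 + 100\right) = \left(26311 + 71\right) \left(-44109 + 100\right) = 26382 \left(-44009\right) = -1161045438$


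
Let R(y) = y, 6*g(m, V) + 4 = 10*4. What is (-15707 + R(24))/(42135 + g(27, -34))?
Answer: -15683/42141 ≈ -0.37216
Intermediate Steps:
g(m, V) = 6 (g(m, V) = -⅔ + (10*4)/6 = -⅔ + (⅙)*40 = -⅔ + 20/3 = 6)
(-15707 + R(24))/(42135 + g(27, -34)) = (-15707 + 24)/(42135 + 6) = -15683/42141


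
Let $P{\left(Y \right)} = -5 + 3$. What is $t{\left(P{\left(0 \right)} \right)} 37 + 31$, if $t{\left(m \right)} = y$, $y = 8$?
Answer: $327$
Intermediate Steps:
$P{\left(Y \right)} = -2$
$t{\left(m \right)} = 8$
$t{\left(P{\left(0 \right)} \right)} 37 + 31 = 8 \cdot 37 + 31 = 296 + 31 = 327$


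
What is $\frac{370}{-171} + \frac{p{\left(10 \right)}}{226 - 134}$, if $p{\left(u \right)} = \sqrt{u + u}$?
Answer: $- \frac{370}{171} + \frac{\sqrt{5}}{46} \approx -2.1151$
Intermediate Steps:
$p{\left(u \right)} = \sqrt{2} \sqrt{u}$ ($p{\left(u \right)} = \sqrt{2 u} = \sqrt{2} \sqrt{u}$)
$\frac{370}{-171} + \frac{p{\left(10 \right)}}{226 - 134} = \frac{370}{-171} + \frac{\sqrt{2} \sqrt{10}}{226 - 134} = 370 \left(- \frac{1}{171}\right) + \frac{2 \sqrt{5}}{226 - 134} = - \frac{370}{171} + \frac{2 \sqrt{5}}{92} = - \frac{370}{171} + 2 \sqrt{5} \cdot \frac{1}{92} = - \frac{370}{171} + \frac{\sqrt{5}}{46}$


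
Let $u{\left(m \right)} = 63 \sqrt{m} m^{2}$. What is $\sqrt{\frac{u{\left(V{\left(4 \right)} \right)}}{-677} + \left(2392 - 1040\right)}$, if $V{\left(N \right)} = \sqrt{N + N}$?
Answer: $\frac{2 \sqrt{154915202 - 85302 \cdot 2^{\frac{3}{4}}}}{677} \approx 36.753$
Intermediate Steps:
$V{\left(N \right)} = \sqrt{2} \sqrt{N}$ ($V{\left(N \right)} = \sqrt{2 N} = \sqrt{2} \sqrt{N}$)
$u{\left(m \right)} = 63 m^{\frac{5}{2}}$
$\sqrt{\frac{u{\left(V{\left(4 \right)} \right)}}{-677} + \left(2392 - 1040\right)} = \sqrt{\frac{63 \left(\sqrt{2} \sqrt{4}\right)^{\frac{5}{2}}}{-677} + \left(2392 - 1040\right)} = \sqrt{63 \left(\sqrt{2} \cdot 2\right)^{\frac{5}{2}} \left(- \frac{1}{677}\right) + \left(2392 - 1040\right)} = \sqrt{63 \left(2 \sqrt{2}\right)^{\frac{5}{2}} \left(- \frac{1}{677}\right) + 1352} = \sqrt{63 \cdot 8 \cdot 2^{\frac{3}{4}} \left(- \frac{1}{677}\right) + 1352} = \sqrt{504 \cdot 2^{\frac{3}{4}} \left(- \frac{1}{677}\right) + 1352} = \sqrt{- \frac{504 \cdot 2^{\frac{3}{4}}}{677} + 1352} = \sqrt{1352 - \frac{504 \cdot 2^{\frac{3}{4}}}{677}}$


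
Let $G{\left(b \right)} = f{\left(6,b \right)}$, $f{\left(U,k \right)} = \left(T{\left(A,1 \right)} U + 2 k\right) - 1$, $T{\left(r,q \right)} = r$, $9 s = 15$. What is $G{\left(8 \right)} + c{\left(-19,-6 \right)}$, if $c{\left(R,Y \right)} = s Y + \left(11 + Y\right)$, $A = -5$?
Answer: $-20$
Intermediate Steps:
$s = \frac{5}{3}$ ($s = \frac{1}{9} \cdot 15 = \frac{5}{3} \approx 1.6667$)
$f{\left(U,k \right)} = -1 - 5 U + 2 k$ ($f{\left(U,k \right)} = \left(- 5 U + 2 k\right) - 1 = -1 - 5 U + 2 k$)
$G{\left(b \right)} = -31 + 2 b$ ($G{\left(b \right)} = -1 - 30 + 2 b = -31 + 2 b$)
$c{\left(R,Y \right)} = 11 + \frac{8 Y}{3}$ ($c{\left(R,Y \right)} = \frac{5 Y}{3} + \left(11 + Y\right) = 11 + \frac{8 Y}{3}$)
$G{\left(8 \right)} + c{\left(-19,-6 \right)} = \left(-31 + 2 \cdot 8\right) + \left(11 + \frac{8}{3} \left(-6\right)\right) = \left(-31 + 16\right) + \left(11 - 16\right) = -15 - 5 = -20$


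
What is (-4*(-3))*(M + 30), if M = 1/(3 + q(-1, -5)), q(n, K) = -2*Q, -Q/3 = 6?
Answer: 4684/13 ≈ 360.31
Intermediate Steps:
Q = -18 (Q = -3*6 = -18)
q(n, K) = 36 (q(n, K) = -2*(-18) = 36)
M = 1/39 (M = 1/(3 + 36) = 1/39 ≈ 0.025641)
(-4*(-3))*(M + 30) = (-4*(-3))*(1/39 + 30) = 12*(1171/39) = 4684/13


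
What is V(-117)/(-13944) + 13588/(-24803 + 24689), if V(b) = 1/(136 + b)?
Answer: -554009/4648 ≈ -119.19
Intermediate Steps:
V(-117)/(-13944) + 13588/(-24803 + 24689) = 1/((136 - 117)*(-13944)) + 13588/(-24803 + 24689) = -1/13944/19 + 13588/(-114) = (1/19)*(-1/13944) + 13588*(-1/114) = -1/264936 - 6794/57 = -554009/4648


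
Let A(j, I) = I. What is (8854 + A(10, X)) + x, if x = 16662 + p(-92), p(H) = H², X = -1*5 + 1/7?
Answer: 237826/7 ≈ 33975.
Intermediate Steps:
X = -34/7 (X = -5 + ⅐ = -34/7 ≈ -4.8571)
x = 25126 (x = 16662 + (-92)² = 16662 + 8464 = 25126)
(8854 + A(10, X)) + x = (8854 - 34/7) + 25126 = 61944/7 + 25126 = 237826/7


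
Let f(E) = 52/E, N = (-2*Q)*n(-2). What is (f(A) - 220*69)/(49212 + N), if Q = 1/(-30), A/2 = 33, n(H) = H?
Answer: -1252285/4059979 ≈ -0.30845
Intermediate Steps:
A = 66 (A = 2*33 = 66)
Q = -1/30 (Q = 1*(-1/30) = -1/30 ≈ -0.033333)
N = -2/15 (N = -2*(-1/30)*(-2) = (1/15)*(-2) = -2/15 ≈ -0.13333)
(f(A) - 220*69)/(49212 + N) = (52/66 - 220*69)/(49212 - 2/15) = (52*(1/66) - 15180)/(738178/15) = (26/33 - 15180)*(15/738178) = -500914/33*15/738178 = -1252285/4059979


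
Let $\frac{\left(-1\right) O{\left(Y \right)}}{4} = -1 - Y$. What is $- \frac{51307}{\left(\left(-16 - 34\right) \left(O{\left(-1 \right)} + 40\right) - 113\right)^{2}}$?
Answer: $- \frac{51307}{4464769} \approx -0.011492$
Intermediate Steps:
$O{\left(Y \right)} = 4 + 4 Y$ ($O{\left(Y \right)} = - 4 \left(-1 - Y\right) = 4 + 4 Y$)
$- \frac{51307}{\left(\left(-16 - 34\right) \left(O{\left(-1 \right)} + 40\right) - 113\right)^{2}} = - \frac{51307}{\left(\left(-16 - 34\right) \left(\left(4 + 4 \left(-1\right)\right) + 40\right) - 113\right)^{2}} = - \frac{51307}{\left(- 50 \left(\left(4 - 4\right) + 40\right) - 113\right)^{2}} = - \frac{51307}{\left(- 50 \left(0 + 40\right) - 113\right)^{2}} = - \frac{51307}{\left(\left(-50\right) 40 - 113\right)^{2}} = - \frac{51307}{\left(-2000 - 113\right)^{2}} = - \frac{51307}{\left(-2113\right)^{2}} = - \frac{51307}{4464769}$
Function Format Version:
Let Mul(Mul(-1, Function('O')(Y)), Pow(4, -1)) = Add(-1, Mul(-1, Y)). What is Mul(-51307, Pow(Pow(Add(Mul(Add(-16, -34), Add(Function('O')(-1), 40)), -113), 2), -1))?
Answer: Rational(-51307, 4464769) ≈ -0.011492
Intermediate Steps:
Function('O')(Y) = Add(4, Mul(4, Y)) (Function('O')(Y) = Mul(-4, Add(-1, Mul(-1, Y))) = Add(4, Mul(4, Y)))
Mul(-51307, Pow(Pow(Add(Mul(Add(-16, -34), Add(Function('O')(-1), 40)), -113), 2), -1)) = Mul(-51307, Pow(Pow(Add(Mul(Add(-16, -34), Add(Add(4, Mul(4, -1)), 40)), -113), 2), -1)) = Mul(-51307, Pow(Pow(Add(Mul(-50, Add(Add(4, -4), 40)), -113), 2), -1)) = Mul(-51307, Pow(Pow(Add(Mul(-50, Add(0, 40)), -113), 2), -1)) = Mul(-51307, Pow(Pow(Add(Mul(-50, 40), -113), 2), -1)) = Mul(-51307, Pow(Pow(Add(-2000, -113), 2), -1)) = Mul(-51307, Pow(Pow(-2113, 2), -1)) = Mul(-51307, Pow(4464769, -1)) = Mul(-51307, Rational(1, 4464769)) = Rational(-51307, 4464769)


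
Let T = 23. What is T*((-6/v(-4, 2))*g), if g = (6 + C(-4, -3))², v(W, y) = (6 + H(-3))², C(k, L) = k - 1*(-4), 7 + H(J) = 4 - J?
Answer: -138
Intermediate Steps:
H(J) = -3 - J (H(J) = -7 + (4 - J) = -3 - J)
C(k, L) = 4 + k (C(k, L) = k + 4 = 4 + k)
v(W, y) = 36 (v(W, y) = (6 + (-3 - 1*(-3)))² = (6 + (-3 + 3))² = (6 + 0)² = 6² = 36)
g = 36 (g = (6 + (4 - 4))² = (6 + 0)² = 6² = 36)
T*((-6/v(-4, 2))*g) = 23*(-6/36*36) = 23*(-6*1/36*36) = 23*(-⅙*36) = 23*(-6) = -138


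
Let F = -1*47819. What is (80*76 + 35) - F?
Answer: 53934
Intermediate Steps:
F = -47819
(80*76 + 35) - F = (80*76 + 35) - 1*(-47819) = (6080 + 35) + 47819 = 6115 + 47819 = 53934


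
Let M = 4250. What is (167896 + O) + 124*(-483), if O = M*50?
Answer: 320504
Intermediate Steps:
O = 212500 (O = 4250*50 = 212500)
(167896 + O) + 124*(-483) = (167896 + 212500) + 124*(-483) = 380396 - 59892 = 320504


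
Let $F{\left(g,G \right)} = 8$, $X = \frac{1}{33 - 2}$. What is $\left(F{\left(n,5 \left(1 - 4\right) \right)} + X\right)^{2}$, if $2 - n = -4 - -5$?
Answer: $\frac{62001}{961} \approx 64.517$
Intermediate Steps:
$n = 1$ ($n = 2 - \left(-4 - -5\right) = 2 - \left(-4 + 5\right) = 2 - 1 = 1$)
$X = \frac{1}{31} \approx 0.032258$
$\left(F{\left(n,5 \left(1 - 4\right) \right)} + X\right)^{2} = \left(8 + \frac{1}{31}\right)^{2} = \left(\frac{249}{31}\right)^{2} = \frac{62001}{961}$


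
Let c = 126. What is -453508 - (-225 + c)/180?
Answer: -9070149/20 ≈ -4.5351e+5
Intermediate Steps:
-453508 - (-225 + c)/180 = -453508 - (-225 + 126)/180 = -453508 - (-99)/180 = -453508 - 1*(-11/20) = -453508 + 11/20 = -9070149/20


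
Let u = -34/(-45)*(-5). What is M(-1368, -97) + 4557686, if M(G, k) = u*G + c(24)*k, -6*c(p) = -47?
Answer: 27372565/6 ≈ 4.5621e+6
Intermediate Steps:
c(p) = 47/6 (c(p) = -⅙*(-47) = 47/6)
u = -34/9 (u = -34*(-1/45)*(-5) = (34/45)*(-5) = -34/9 ≈ -3.7778)
M(G, k) = -34*G/9 + 47*k/6
M(-1368, -97) + 4557686 = (-34/9*(-1368) + (47/6)*(-97)) + 4557686 = (5168 - 4559/6) + 4557686 = 26449/6 + 4557686 = 27372565/6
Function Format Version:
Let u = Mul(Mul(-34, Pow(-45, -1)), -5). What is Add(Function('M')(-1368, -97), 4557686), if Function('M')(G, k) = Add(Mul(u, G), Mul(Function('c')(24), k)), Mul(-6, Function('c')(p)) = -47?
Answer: Rational(27372565, 6) ≈ 4.5621e+6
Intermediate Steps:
Function('c')(p) = Rational(47, 6) (Function('c')(p) = Mul(Rational(-1, 6), -47) = Rational(47, 6))
u = Rational(-34, 9) (u = Mul(Mul(-34, Rational(-1, 45)), -5) = Mul(Rational(34, 45), -5) = Rational(-34, 9) ≈ -3.7778)
Function('M')(G, k) = Add(Mul(Rational(-34, 9), G), Mul(Rational(47, 6), k))
Add(Function('M')(-1368, -97), 4557686) = Add(Add(Mul(Rational(-34, 9), -1368), Mul(Rational(47, 6), -97)), 4557686) = Add(Add(5168, Rational(-4559, 6)), 4557686) = Add(Rational(26449, 6), 4557686) = Rational(27372565, 6)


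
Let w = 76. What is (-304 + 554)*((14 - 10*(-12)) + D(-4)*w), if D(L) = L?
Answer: -42500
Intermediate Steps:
(-304 + 554)*((14 - 10*(-12)) + D(-4)*w) = (-304 + 554)*((14 - 10*(-12)) - 4*76) = 250*((14 + 120) - 304) = 250*(134 - 304) = 250*(-170) = -42500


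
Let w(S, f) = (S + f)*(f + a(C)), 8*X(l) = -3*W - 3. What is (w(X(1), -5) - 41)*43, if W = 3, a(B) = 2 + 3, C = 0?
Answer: -1763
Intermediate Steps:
a(B) = 5
X(l) = -3/2 (X(l) = (-3*3 - 3)/8 = (-9 - 3)/8 = (⅛)*(-12) = -3/2)
w(S, f) = (5 + f)*(S + f) (w(S, f) = (S + f)*(f + 5) = (S + f)*(5 + f) = (5 + f)*(S + f))
(w(X(1), -5) - 41)*43 = (((-5)² + 5*(-3/2) + 5*(-5) - 3/2*(-5)) - 41)*43 = ((25 - 15/2 - 25 + 15/2) - 41)*43 = (0 - 41)*43 = -41*43 = -1763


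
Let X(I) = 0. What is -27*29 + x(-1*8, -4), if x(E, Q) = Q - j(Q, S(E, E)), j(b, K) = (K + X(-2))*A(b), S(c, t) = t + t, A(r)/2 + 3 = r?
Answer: -1011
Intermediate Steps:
A(r) = -6 + 2*r
S(c, t) = 2*t
j(b, K) = K*(-6 + 2*b) (j(b, K) = (K + 0)*(-6 + 2*b) = K*(-6 + 2*b))
x(E, Q) = Q - 4*E*(-3 + Q) (x(E, Q) = Q - 2*2*E*(-3 + Q) = Q - 4*E*(-3 + Q))
-27*29 + x(-1*8, -4) = -27*29 + (-4 - 4*(-1*8)*(-3 - 4)) = -783 + (-4 - 4*(-8)*(-7)) = -783 + (-4 - 224) = -783 - 228 = -1011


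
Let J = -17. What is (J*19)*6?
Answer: -1938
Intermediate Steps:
(J*19)*6 = -17*19*6 = -323*6 = -1938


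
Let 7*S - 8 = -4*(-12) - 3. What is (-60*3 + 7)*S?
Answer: -9169/7 ≈ -1309.9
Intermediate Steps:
S = 53/7 (S = 8/7 + (-4*(-12) - 3)/7 = 8/7 + (48 - 3)/7 = 8/7 + (1/7)*45 = 8/7 + 45/7 = 53/7 ≈ 7.5714)
(-60*3 + 7)*S = (-60*3 + 7)*(53/7) = (-180 + 7)*(53/7) = -173*53/7 = -9169/7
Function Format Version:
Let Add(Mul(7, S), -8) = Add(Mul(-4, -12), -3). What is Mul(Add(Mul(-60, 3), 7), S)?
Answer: Rational(-9169, 7) ≈ -1309.9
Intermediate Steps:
S = Rational(53, 7) (S = Add(Rational(8, 7), Mul(Rational(1, 7), Add(Mul(-4, -12), -3))) = Add(Rational(8, 7), Mul(Rational(1, 7), Add(48, -3))) = Add(Rational(8, 7), Mul(Rational(1, 7), 45)) = Add(Rational(8, 7), Rational(45, 7)) = Rational(53, 7) ≈ 7.5714)
Mul(Add(Mul(-60, 3), 7), S) = Mul(Add(Mul(-60, 3), 7), Rational(53, 7)) = Mul(Add(-180, 7), Rational(53, 7)) = Mul(-173, Rational(53, 7)) = Rational(-9169, 7)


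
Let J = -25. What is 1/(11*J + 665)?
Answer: 1/390 ≈ 0.0025641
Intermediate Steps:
1/(11*J + 665) = 1/(11*(-25) + 665) = 1/(-275 + 665) = 1/390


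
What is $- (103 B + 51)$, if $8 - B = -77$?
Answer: $-8806$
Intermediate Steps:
$B = 85$ ($B = 8 - -77 = 8 + 77 = 85$)
$- (103 B + 51) = - (103 \cdot 85 + 51) = - (8755 + 51) = \left(-1\right) 8806 = -8806$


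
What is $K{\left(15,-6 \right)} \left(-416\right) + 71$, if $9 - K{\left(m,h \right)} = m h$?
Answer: $-41113$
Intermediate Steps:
$K{\left(m,h \right)} = 9 - h m$ ($K{\left(m,h \right)} = 9 - m h = 9 - h m$)
$K{\left(15,-6 \right)} \left(-416\right) + 71 = \left(9 - \left(-6\right) 15\right) \left(-416\right) + 71 = \left(9 + 90\right) \left(-416\right) + 71 = 99 \left(-416\right) + 71 = -41184 + 71 = -41113$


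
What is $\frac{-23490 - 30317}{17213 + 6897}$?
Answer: $- \frac{53807}{24110} \approx -2.2317$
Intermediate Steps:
$\frac{-23490 - 30317}{17213 + 6897} = - \frac{53807}{24110}$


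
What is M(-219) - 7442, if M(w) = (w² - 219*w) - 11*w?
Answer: 90889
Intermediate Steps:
M(w) = w² - 230*w
M(-219) - 7442 = -219*(-230 - 219) - 7442 = -219*(-449) - 7442 = 98331 - 7442 = 90889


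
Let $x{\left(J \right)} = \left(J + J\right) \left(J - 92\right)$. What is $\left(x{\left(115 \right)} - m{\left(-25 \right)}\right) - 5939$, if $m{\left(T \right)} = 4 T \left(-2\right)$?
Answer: $-849$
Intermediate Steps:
$m{\left(T \right)} = - 8 T$
$x{\left(J \right)} = 2 J \left(-92 + J\right)$
$\left(x{\left(115 \right)} - m{\left(-25 \right)}\right) - 5939 = \left(2 \cdot 115 \left(-92 + 115\right) - \left(-8\right) \left(-25\right)\right) - 5939 = \left(2 \cdot 115 \cdot 23 - 200\right) - 5939 = \left(5290 - 200\right) - 5939 = 5090 - 5939 = -849$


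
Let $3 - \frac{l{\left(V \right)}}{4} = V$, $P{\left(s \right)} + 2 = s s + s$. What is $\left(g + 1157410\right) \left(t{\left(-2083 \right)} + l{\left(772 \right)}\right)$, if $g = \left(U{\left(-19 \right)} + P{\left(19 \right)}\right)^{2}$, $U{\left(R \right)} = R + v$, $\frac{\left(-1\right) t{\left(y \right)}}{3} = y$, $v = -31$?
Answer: $4013825962$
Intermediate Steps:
$t{\left(y \right)} = - 3 y$
$P{\left(s \right)} = -2 + s + s^{2}$ ($P{\left(s \right)} = -2 + \left(s s + s\right) = -2 + \left(s^{2} + s\right) = -2 + \left(s + s^{2}\right) = -2 + s + s^{2}$)
$l{\left(V \right)} = 12 - 4 V$
$U{\left(R \right)} = -31 + R$ ($U{\left(R \right)} = R - 31 = -31 + R$)
$g = 107584$ ($g = \left(\left(-31 - 19\right) + \left(-2 + 19 + 19^{2}\right)\right)^{2} = \left(-50 + \left(-2 + 19 + 361\right)\right)^{2} = \left(-50 + 378\right)^{2} = 328^{2} = 107584$)
$\left(g + 1157410\right) \left(t{\left(-2083 \right)} + l{\left(772 \right)}\right) = \left(107584 + 1157410\right) \left(\left(-3\right) \left(-2083\right) + \left(12 - 3088\right)\right) = 1264994 \left(6249 + \left(12 - 3088\right)\right) = 1264994 \left(6249 - 3076\right) = 1264994 \cdot 3173 = 4013825962$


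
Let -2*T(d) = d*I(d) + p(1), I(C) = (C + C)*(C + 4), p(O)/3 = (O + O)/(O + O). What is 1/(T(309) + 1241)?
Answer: -2/59768627 ≈ -3.3462e-8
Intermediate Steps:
p(O) = 3 (p(O) = 3*((O + O)/(O + O)) = 3*((2*O)/((2*O))) = 3*((2*O)*(1/(2*O))) = 3*1 = 3)
I(C) = 2*C*(4 + C) (I(C) = (2*C)*(4 + C) = 2*C*(4 + C))
T(d) = -3/2 - d²*(4 + d) (T(d) = -(d*(2*d*(4 + d)) + 3)/2 = -(2*d²*(4 + d) + 3)/2 = -(3 + 2*d²*(4 + d))/2 = -3/2 - d²*(4 + d))
1/(T(309) + 1241) = 1/((-3/2 - 1*309²*(4 + 309)) + 1241) = 1/((-3/2 - 1*95481*313) + 1241) = 1/((-3/2 - 29885553) + 1241) = 1/(-59771109/2 + 1241) = 1/(-59768627/2) = -2/59768627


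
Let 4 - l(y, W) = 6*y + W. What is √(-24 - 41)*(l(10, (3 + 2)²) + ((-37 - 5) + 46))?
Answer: -77*I*√65 ≈ -620.79*I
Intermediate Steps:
l(y, W) = 4 - W - 6*y (l(y, W) = 4 - (6*y + W) = 4 - (W + 6*y) = 4 + (-W - 6*y) = 4 - W - 6*y)
√(-24 - 41)*(l(10, (3 + 2)²) + ((-37 - 5) + 46)) = √(-24 - 41)*((4 - (3 + 2)² - 6*10) + ((-37 - 5) + 46)) = √(-65)*((4 - 1*5² - 60) + (-42 + 46)) = (I*√65)*((4 - 1*25 - 60) + 4) = (I*√65)*((4 - 25 - 60) + 4) = (I*√65)*(-81 + 4) = (I*√65)*(-77) = -77*I*√65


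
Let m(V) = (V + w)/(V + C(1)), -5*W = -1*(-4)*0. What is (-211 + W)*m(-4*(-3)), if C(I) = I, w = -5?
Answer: -1477/13 ≈ -113.62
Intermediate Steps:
W = 0 (W = -(-1*(-4))*0/5 = -4*0/5 = -⅕*0 = 0)
m(V) = (-5 + V)/(1 + V) (m(V) = (V - 5)/(V + 1) = (-5 + V)/(1 + V))
(-211 + W)*m(-4*(-3)) = (-211 + 0)*((-5 - 4*(-3))/(1 - 4*(-3))) = -211*(-5 + 12)/(1 + 12) = -211*7/13 = -1477/13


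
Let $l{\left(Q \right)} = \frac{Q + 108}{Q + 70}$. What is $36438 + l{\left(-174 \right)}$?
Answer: $\frac{1894809}{52} \approx 36439.0$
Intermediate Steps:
$l{\left(Q \right)} = \frac{108 + Q}{70 + Q}$
$36438 + l{\left(-174 \right)} = 36438 + \frac{108 - 174}{70 - 174} = 36438 + \frac{1}{-104} \left(-66\right) = 36438 - - \frac{33}{52} = 36438 + \frac{33}{52} = \frac{1894809}{52}$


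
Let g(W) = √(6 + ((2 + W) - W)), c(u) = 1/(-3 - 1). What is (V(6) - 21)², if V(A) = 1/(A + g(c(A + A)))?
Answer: 84683/196 + 291*√2/98 ≈ 436.26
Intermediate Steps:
c(u) = -¼ (c(u) = 1/(-4) = -¼)
g(W) = 2*√2 (g(W) = √(6 + 2) = √8 = 2*√2)
V(A) = 1/(A + 2*√2)
(V(6) - 21)² = (1/(6 + 2*√2) - 21)² = (-21 + 1/(6 + 2*√2))²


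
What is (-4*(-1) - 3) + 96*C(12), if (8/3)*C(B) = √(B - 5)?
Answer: 1 + 36*√7 ≈ 96.247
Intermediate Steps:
C(B) = 3*√(-5 + B)/8 (C(B) = 3*√(B - 5)/8 = 3*√(-5 + B)/8)
(-4*(-1) - 3) + 96*C(12) = (-4*(-1) - 3) + 96*(3*√(-5 + 12)/8) = (4 - 3) + 96*(3*√7/8) = 1 + 36*√7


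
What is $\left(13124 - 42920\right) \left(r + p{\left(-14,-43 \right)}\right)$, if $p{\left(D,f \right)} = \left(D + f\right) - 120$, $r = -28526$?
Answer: $855234588$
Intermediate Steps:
$p{\left(D,f \right)} = -120 + D + f$
$\left(13124 - 42920\right) \left(r + p{\left(-14,-43 \right)}\right) = \left(13124 - 42920\right) \left(-28526 - 177\right) = - 29796 \left(-28526 - 177\right) = \left(-29796\right) \left(-28703\right) = 855234588$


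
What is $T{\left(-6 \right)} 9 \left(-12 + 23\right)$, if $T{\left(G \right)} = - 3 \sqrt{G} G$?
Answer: $1782 i \sqrt{6} \approx 4365.0 i$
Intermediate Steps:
$T{\left(G \right)} = - 3 G^{\frac{3}{2}}$
$T{\left(-6 \right)} 9 \left(-12 + 23\right) = - 3 \left(-6\right)^{\frac{3}{2}} \cdot 9 \left(-12 + 23\right) = - 3 \left(- 6 i \sqrt{6}\right) 9 \cdot 11 = 18 i \sqrt{6} \cdot 9 \cdot 11 = 162 i \sqrt{6} \cdot 11 = 1782 i \sqrt{6}$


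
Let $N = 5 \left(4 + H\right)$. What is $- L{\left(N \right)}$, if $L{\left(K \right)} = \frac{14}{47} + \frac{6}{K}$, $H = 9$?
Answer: $- \frac{1192}{3055} \approx -0.39018$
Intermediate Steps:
$N = 65$ ($N = 5 \left(4 + 9\right) = 5 \cdot 13 = 65$)
$L{\left(K \right)} = \frac{14}{47} + \frac{6}{K}$ ($L{\left(K \right)} = 14 \cdot \frac{1}{47} + \frac{6}{K} = \frac{14}{47} + \frac{6}{K}$)
$- L{\left(N \right)} = - (\frac{14}{47} + \frac{6}{65}) = \left(-1\right) \frac{1192}{3055} = - \frac{1192}{3055}$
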